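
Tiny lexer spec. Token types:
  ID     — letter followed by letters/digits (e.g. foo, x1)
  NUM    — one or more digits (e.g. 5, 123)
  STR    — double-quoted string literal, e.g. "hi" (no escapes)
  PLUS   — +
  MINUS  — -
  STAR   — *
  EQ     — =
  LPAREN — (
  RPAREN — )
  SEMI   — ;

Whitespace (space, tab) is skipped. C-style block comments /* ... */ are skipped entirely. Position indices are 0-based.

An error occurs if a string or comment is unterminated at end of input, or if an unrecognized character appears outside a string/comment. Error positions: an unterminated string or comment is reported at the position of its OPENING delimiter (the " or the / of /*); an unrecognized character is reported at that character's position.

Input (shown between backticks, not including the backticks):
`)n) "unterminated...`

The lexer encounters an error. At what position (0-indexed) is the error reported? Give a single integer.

Answer: 4

Derivation:
pos=0: emit RPAREN ')'
pos=1: emit ID 'n' (now at pos=2)
pos=2: emit RPAREN ')'
pos=4: enter STRING mode
pos=4: ERROR — unterminated string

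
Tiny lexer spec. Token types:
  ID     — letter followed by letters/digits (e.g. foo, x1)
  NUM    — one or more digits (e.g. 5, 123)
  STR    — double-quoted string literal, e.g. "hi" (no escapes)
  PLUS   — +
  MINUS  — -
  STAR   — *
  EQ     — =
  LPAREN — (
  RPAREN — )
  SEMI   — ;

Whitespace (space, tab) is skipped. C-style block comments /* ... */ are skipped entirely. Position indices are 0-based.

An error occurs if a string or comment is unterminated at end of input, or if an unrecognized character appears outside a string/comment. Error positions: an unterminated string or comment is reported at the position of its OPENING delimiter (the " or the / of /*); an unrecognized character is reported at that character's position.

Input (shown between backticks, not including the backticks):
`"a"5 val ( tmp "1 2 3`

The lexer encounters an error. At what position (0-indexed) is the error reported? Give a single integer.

pos=0: enter STRING mode
pos=0: emit STR "a" (now at pos=3)
pos=3: emit NUM '5' (now at pos=4)
pos=5: emit ID 'val' (now at pos=8)
pos=9: emit LPAREN '('
pos=11: emit ID 'tmp' (now at pos=14)
pos=15: enter STRING mode
pos=15: ERROR — unterminated string

Answer: 15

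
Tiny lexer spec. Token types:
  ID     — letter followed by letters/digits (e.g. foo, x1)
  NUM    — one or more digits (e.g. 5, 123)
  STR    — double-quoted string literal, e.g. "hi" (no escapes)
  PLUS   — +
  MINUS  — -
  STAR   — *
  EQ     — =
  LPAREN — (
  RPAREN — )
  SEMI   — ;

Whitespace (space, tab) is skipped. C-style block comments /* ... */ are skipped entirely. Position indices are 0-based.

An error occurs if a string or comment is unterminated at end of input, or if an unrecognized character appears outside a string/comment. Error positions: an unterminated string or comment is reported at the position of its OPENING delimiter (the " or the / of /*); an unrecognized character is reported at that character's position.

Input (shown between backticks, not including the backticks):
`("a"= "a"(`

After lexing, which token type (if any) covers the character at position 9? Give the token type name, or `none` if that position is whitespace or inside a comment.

Answer: LPAREN

Derivation:
pos=0: emit LPAREN '('
pos=1: enter STRING mode
pos=1: emit STR "a" (now at pos=4)
pos=4: emit EQ '='
pos=6: enter STRING mode
pos=6: emit STR "a" (now at pos=9)
pos=9: emit LPAREN '('
DONE. 5 tokens: [LPAREN, STR, EQ, STR, LPAREN]
Position 9: char is '(' -> LPAREN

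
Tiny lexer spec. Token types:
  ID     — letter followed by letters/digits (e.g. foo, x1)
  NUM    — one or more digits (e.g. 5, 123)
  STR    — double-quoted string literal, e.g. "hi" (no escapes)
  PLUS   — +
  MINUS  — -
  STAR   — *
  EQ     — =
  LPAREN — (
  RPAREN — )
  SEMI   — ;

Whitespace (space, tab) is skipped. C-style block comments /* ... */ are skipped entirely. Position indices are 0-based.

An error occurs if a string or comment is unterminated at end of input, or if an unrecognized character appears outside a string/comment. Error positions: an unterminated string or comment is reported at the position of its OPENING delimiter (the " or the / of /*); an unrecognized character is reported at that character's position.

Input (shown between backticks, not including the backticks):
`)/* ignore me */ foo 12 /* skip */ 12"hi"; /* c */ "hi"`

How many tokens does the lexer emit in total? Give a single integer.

pos=0: emit RPAREN ')'
pos=1: enter COMMENT mode (saw '/*')
exit COMMENT mode (now at pos=16)
pos=17: emit ID 'foo' (now at pos=20)
pos=21: emit NUM '12' (now at pos=23)
pos=24: enter COMMENT mode (saw '/*')
exit COMMENT mode (now at pos=34)
pos=35: emit NUM '12' (now at pos=37)
pos=37: enter STRING mode
pos=37: emit STR "hi" (now at pos=41)
pos=41: emit SEMI ';'
pos=43: enter COMMENT mode (saw '/*')
exit COMMENT mode (now at pos=50)
pos=51: enter STRING mode
pos=51: emit STR "hi" (now at pos=55)
DONE. 7 tokens: [RPAREN, ID, NUM, NUM, STR, SEMI, STR]

Answer: 7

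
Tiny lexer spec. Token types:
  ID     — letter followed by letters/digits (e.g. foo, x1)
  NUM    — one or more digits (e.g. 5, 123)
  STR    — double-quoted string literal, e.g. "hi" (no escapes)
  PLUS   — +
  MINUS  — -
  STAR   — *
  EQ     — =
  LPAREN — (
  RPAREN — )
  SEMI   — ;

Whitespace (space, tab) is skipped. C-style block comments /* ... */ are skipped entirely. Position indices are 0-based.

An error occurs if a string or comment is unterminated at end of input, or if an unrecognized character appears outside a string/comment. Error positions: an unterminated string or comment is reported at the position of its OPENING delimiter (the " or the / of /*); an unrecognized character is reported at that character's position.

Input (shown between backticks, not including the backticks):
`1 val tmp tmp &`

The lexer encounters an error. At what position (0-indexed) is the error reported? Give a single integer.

Answer: 14

Derivation:
pos=0: emit NUM '1' (now at pos=1)
pos=2: emit ID 'val' (now at pos=5)
pos=6: emit ID 'tmp' (now at pos=9)
pos=10: emit ID 'tmp' (now at pos=13)
pos=14: ERROR — unrecognized char '&'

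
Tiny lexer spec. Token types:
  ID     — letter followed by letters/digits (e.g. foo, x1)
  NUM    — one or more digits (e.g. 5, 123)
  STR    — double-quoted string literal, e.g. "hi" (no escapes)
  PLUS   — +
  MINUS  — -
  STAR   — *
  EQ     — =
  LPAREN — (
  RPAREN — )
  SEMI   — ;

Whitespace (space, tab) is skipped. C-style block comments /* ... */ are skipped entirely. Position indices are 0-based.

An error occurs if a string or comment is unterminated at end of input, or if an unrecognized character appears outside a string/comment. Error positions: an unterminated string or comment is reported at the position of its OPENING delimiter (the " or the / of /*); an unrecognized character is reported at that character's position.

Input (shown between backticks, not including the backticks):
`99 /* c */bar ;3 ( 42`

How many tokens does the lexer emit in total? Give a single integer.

Answer: 6

Derivation:
pos=0: emit NUM '99' (now at pos=2)
pos=3: enter COMMENT mode (saw '/*')
exit COMMENT mode (now at pos=10)
pos=10: emit ID 'bar' (now at pos=13)
pos=14: emit SEMI ';'
pos=15: emit NUM '3' (now at pos=16)
pos=17: emit LPAREN '('
pos=19: emit NUM '42' (now at pos=21)
DONE. 6 tokens: [NUM, ID, SEMI, NUM, LPAREN, NUM]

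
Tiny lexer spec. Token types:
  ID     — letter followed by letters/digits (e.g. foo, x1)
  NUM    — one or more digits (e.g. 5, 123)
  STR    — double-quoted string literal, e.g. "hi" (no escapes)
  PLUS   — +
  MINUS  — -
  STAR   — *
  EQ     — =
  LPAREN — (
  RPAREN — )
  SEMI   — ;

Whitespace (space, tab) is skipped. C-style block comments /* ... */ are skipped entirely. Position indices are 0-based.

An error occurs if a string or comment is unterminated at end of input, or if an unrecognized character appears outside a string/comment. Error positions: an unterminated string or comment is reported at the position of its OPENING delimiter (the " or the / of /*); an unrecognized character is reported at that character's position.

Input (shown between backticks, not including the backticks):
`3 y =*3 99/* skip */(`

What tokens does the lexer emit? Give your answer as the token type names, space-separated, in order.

Answer: NUM ID EQ STAR NUM NUM LPAREN

Derivation:
pos=0: emit NUM '3' (now at pos=1)
pos=2: emit ID 'y' (now at pos=3)
pos=4: emit EQ '='
pos=5: emit STAR '*'
pos=6: emit NUM '3' (now at pos=7)
pos=8: emit NUM '99' (now at pos=10)
pos=10: enter COMMENT mode (saw '/*')
exit COMMENT mode (now at pos=20)
pos=20: emit LPAREN '('
DONE. 7 tokens: [NUM, ID, EQ, STAR, NUM, NUM, LPAREN]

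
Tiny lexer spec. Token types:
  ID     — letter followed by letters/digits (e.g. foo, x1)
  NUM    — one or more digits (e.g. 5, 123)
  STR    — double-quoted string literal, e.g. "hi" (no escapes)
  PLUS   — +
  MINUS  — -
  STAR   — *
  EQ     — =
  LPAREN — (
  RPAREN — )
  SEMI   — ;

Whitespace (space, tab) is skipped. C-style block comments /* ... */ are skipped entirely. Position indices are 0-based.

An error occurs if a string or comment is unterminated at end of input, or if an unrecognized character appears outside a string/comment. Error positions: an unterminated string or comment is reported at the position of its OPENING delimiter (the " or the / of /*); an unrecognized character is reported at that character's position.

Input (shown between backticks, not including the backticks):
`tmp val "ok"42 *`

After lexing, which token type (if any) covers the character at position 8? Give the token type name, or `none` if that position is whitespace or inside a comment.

Answer: STR

Derivation:
pos=0: emit ID 'tmp' (now at pos=3)
pos=4: emit ID 'val' (now at pos=7)
pos=8: enter STRING mode
pos=8: emit STR "ok" (now at pos=12)
pos=12: emit NUM '42' (now at pos=14)
pos=15: emit STAR '*'
DONE. 5 tokens: [ID, ID, STR, NUM, STAR]
Position 8: char is '"' -> STR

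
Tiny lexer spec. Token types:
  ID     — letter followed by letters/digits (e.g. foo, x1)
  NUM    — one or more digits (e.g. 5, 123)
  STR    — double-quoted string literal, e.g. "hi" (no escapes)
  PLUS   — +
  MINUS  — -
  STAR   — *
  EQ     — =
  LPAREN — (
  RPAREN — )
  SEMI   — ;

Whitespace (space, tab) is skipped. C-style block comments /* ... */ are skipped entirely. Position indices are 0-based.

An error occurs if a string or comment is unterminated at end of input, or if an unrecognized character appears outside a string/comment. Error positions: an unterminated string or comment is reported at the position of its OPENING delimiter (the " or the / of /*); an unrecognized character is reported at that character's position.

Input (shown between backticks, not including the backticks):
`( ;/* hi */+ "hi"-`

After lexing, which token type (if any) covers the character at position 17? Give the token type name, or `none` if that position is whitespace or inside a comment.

pos=0: emit LPAREN '('
pos=2: emit SEMI ';'
pos=3: enter COMMENT mode (saw '/*')
exit COMMENT mode (now at pos=11)
pos=11: emit PLUS '+'
pos=13: enter STRING mode
pos=13: emit STR "hi" (now at pos=17)
pos=17: emit MINUS '-'
DONE. 5 tokens: [LPAREN, SEMI, PLUS, STR, MINUS]
Position 17: char is '-' -> MINUS

Answer: MINUS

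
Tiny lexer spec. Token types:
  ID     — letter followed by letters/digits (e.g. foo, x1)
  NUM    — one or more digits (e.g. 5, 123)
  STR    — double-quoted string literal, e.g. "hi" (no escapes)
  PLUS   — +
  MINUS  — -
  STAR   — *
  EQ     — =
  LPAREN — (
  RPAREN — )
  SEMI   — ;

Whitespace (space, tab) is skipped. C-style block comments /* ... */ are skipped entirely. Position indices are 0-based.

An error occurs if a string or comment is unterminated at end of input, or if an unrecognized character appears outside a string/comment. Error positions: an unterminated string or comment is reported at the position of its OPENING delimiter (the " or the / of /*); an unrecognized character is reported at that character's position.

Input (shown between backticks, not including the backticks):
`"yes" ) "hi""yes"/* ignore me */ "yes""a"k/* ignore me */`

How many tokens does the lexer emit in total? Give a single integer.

pos=0: enter STRING mode
pos=0: emit STR "yes" (now at pos=5)
pos=6: emit RPAREN ')'
pos=8: enter STRING mode
pos=8: emit STR "hi" (now at pos=12)
pos=12: enter STRING mode
pos=12: emit STR "yes" (now at pos=17)
pos=17: enter COMMENT mode (saw '/*')
exit COMMENT mode (now at pos=32)
pos=33: enter STRING mode
pos=33: emit STR "yes" (now at pos=38)
pos=38: enter STRING mode
pos=38: emit STR "a" (now at pos=41)
pos=41: emit ID 'k' (now at pos=42)
pos=42: enter COMMENT mode (saw '/*')
exit COMMENT mode (now at pos=57)
DONE. 7 tokens: [STR, RPAREN, STR, STR, STR, STR, ID]

Answer: 7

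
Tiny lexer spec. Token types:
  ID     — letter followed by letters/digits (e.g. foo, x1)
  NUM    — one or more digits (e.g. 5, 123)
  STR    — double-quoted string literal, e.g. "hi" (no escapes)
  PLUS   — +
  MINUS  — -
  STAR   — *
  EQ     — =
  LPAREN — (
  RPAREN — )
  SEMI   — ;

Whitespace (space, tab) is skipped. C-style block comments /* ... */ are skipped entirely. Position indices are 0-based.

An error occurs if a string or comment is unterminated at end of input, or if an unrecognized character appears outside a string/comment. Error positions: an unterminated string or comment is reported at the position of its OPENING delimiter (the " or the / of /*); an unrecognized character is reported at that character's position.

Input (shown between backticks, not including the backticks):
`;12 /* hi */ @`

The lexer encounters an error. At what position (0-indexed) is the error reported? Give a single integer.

Answer: 13

Derivation:
pos=0: emit SEMI ';'
pos=1: emit NUM '12' (now at pos=3)
pos=4: enter COMMENT mode (saw '/*')
exit COMMENT mode (now at pos=12)
pos=13: ERROR — unrecognized char '@'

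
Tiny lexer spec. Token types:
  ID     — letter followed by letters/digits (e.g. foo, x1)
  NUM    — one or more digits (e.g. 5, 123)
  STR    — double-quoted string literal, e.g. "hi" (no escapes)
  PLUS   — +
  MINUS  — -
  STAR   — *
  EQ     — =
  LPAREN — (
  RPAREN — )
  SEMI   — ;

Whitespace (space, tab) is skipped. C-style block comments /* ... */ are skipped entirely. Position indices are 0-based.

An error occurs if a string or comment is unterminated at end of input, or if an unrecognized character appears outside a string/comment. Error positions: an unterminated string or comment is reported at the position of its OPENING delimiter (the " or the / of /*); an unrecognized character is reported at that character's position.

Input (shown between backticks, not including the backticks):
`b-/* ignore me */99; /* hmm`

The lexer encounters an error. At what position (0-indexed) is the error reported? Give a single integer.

pos=0: emit ID 'b' (now at pos=1)
pos=1: emit MINUS '-'
pos=2: enter COMMENT mode (saw '/*')
exit COMMENT mode (now at pos=17)
pos=17: emit NUM '99' (now at pos=19)
pos=19: emit SEMI ';'
pos=21: enter COMMENT mode (saw '/*')
pos=21: ERROR — unterminated comment (reached EOF)

Answer: 21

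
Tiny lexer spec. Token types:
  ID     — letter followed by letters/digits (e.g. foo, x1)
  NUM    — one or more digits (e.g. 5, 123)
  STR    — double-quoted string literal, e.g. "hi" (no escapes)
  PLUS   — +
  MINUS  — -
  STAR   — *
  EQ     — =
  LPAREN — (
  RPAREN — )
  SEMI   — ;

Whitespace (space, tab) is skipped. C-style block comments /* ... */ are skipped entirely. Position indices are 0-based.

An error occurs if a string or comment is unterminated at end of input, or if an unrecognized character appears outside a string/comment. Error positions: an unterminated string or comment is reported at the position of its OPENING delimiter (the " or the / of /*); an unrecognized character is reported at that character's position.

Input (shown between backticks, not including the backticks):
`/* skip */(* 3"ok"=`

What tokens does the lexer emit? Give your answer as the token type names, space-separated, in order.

pos=0: enter COMMENT mode (saw '/*')
exit COMMENT mode (now at pos=10)
pos=10: emit LPAREN '('
pos=11: emit STAR '*'
pos=13: emit NUM '3' (now at pos=14)
pos=14: enter STRING mode
pos=14: emit STR "ok" (now at pos=18)
pos=18: emit EQ '='
DONE. 5 tokens: [LPAREN, STAR, NUM, STR, EQ]

Answer: LPAREN STAR NUM STR EQ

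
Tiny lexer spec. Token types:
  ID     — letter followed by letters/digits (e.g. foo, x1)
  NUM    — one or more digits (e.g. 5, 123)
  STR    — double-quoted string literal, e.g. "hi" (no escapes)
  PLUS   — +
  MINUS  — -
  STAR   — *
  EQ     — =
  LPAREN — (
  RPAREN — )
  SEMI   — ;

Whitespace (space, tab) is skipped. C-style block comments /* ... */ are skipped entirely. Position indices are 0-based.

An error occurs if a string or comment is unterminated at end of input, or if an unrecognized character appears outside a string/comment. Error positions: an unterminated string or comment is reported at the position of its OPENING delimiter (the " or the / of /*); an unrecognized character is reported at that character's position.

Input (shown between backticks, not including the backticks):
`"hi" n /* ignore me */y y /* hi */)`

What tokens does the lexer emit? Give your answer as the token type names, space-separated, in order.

pos=0: enter STRING mode
pos=0: emit STR "hi" (now at pos=4)
pos=5: emit ID 'n' (now at pos=6)
pos=7: enter COMMENT mode (saw '/*')
exit COMMENT mode (now at pos=22)
pos=22: emit ID 'y' (now at pos=23)
pos=24: emit ID 'y' (now at pos=25)
pos=26: enter COMMENT mode (saw '/*')
exit COMMENT mode (now at pos=34)
pos=34: emit RPAREN ')'
DONE. 5 tokens: [STR, ID, ID, ID, RPAREN]

Answer: STR ID ID ID RPAREN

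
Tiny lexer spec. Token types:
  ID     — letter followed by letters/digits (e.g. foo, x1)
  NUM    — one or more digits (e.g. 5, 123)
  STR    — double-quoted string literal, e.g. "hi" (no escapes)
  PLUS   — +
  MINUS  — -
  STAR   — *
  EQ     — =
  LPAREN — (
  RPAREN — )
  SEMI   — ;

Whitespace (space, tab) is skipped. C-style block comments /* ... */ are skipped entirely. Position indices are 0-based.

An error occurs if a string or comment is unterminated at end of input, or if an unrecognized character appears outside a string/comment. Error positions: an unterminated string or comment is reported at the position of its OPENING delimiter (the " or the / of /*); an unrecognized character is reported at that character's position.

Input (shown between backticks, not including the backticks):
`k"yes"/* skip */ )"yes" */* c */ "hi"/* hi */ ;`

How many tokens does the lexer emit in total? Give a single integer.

pos=0: emit ID 'k' (now at pos=1)
pos=1: enter STRING mode
pos=1: emit STR "yes" (now at pos=6)
pos=6: enter COMMENT mode (saw '/*')
exit COMMENT mode (now at pos=16)
pos=17: emit RPAREN ')'
pos=18: enter STRING mode
pos=18: emit STR "yes" (now at pos=23)
pos=24: emit STAR '*'
pos=25: enter COMMENT mode (saw '/*')
exit COMMENT mode (now at pos=32)
pos=33: enter STRING mode
pos=33: emit STR "hi" (now at pos=37)
pos=37: enter COMMENT mode (saw '/*')
exit COMMENT mode (now at pos=45)
pos=46: emit SEMI ';'
DONE. 7 tokens: [ID, STR, RPAREN, STR, STAR, STR, SEMI]

Answer: 7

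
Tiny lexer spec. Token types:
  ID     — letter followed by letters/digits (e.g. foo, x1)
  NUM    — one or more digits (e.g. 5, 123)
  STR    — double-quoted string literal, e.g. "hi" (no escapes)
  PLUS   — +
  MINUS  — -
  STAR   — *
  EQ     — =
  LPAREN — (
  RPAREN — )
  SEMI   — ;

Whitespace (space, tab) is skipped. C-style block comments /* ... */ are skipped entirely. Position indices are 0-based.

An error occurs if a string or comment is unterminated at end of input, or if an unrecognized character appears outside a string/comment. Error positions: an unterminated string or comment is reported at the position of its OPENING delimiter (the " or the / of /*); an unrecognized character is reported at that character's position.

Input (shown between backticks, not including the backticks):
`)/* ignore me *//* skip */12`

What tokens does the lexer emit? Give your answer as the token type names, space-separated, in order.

Answer: RPAREN NUM

Derivation:
pos=0: emit RPAREN ')'
pos=1: enter COMMENT mode (saw '/*')
exit COMMENT mode (now at pos=16)
pos=16: enter COMMENT mode (saw '/*')
exit COMMENT mode (now at pos=26)
pos=26: emit NUM '12' (now at pos=28)
DONE. 2 tokens: [RPAREN, NUM]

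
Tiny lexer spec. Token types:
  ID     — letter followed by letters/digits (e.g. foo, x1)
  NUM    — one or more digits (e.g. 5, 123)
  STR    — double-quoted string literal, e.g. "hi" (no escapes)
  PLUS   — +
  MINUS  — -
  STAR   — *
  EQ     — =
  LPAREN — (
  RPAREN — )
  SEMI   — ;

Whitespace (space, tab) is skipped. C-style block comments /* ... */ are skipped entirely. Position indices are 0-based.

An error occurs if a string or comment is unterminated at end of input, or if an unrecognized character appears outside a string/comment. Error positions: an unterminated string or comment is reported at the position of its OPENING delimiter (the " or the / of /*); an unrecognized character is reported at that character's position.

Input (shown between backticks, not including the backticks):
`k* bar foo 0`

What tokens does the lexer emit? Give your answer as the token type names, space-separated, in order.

pos=0: emit ID 'k' (now at pos=1)
pos=1: emit STAR '*'
pos=3: emit ID 'bar' (now at pos=6)
pos=7: emit ID 'foo' (now at pos=10)
pos=11: emit NUM '0' (now at pos=12)
DONE. 5 tokens: [ID, STAR, ID, ID, NUM]

Answer: ID STAR ID ID NUM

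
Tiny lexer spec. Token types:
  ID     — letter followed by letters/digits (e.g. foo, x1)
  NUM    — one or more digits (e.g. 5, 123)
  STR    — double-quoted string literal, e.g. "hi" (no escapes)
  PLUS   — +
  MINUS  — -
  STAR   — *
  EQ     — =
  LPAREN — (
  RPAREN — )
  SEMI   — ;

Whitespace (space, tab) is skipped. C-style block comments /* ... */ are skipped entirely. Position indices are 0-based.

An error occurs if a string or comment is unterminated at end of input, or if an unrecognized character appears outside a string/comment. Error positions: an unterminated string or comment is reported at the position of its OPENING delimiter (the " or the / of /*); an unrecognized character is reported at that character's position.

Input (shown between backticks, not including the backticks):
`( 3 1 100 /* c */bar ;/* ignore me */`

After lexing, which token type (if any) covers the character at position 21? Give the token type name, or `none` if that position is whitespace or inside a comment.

Answer: SEMI

Derivation:
pos=0: emit LPAREN '('
pos=2: emit NUM '3' (now at pos=3)
pos=4: emit NUM '1' (now at pos=5)
pos=6: emit NUM '100' (now at pos=9)
pos=10: enter COMMENT mode (saw '/*')
exit COMMENT mode (now at pos=17)
pos=17: emit ID 'bar' (now at pos=20)
pos=21: emit SEMI ';'
pos=22: enter COMMENT mode (saw '/*')
exit COMMENT mode (now at pos=37)
DONE. 6 tokens: [LPAREN, NUM, NUM, NUM, ID, SEMI]
Position 21: char is ';' -> SEMI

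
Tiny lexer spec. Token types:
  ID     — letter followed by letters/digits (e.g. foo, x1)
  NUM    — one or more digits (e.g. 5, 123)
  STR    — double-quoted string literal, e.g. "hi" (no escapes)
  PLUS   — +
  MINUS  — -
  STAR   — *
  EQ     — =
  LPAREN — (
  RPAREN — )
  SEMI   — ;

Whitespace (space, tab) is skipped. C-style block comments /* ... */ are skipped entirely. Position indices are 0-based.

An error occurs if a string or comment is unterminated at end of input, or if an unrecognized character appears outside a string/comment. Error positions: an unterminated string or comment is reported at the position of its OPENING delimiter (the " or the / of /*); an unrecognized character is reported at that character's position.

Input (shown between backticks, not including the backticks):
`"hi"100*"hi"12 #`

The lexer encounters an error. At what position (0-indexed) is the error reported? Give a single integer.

Answer: 15

Derivation:
pos=0: enter STRING mode
pos=0: emit STR "hi" (now at pos=4)
pos=4: emit NUM '100' (now at pos=7)
pos=7: emit STAR '*'
pos=8: enter STRING mode
pos=8: emit STR "hi" (now at pos=12)
pos=12: emit NUM '12' (now at pos=14)
pos=15: ERROR — unrecognized char '#'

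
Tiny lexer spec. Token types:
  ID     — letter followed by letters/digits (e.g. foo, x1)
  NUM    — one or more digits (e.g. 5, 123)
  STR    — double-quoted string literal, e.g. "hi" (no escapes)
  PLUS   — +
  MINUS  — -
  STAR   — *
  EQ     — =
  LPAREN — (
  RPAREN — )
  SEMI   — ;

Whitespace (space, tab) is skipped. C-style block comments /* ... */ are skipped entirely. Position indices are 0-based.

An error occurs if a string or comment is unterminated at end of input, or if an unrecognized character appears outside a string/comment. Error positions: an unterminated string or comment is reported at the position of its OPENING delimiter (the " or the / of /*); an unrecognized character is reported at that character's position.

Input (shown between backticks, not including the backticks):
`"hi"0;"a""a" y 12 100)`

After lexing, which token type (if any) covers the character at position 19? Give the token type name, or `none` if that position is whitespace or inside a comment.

Answer: NUM

Derivation:
pos=0: enter STRING mode
pos=0: emit STR "hi" (now at pos=4)
pos=4: emit NUM '0' (now at pos=5)
pos=5: emit SEMI ';'
pos=6: enter STRING mode
pos=6: emit STR "a" (now at pos=9)
pos=9: enter STRING mode
pos=9: emit STR "a" (now at pos=12)
pos=13: emit ID 'y' (now at pos=14)
pos=15: emit NUM '12' (now at pos=17)
pos=18: emit NUM '100' (now at pos=21)
pos=21: emit RPAREN ')'
DONE. 9 tokens: [STR, NUM, SEMI, STR, STR, ID, NUM, NUM, RPAREN]
Position 19: char is '0' -> NUM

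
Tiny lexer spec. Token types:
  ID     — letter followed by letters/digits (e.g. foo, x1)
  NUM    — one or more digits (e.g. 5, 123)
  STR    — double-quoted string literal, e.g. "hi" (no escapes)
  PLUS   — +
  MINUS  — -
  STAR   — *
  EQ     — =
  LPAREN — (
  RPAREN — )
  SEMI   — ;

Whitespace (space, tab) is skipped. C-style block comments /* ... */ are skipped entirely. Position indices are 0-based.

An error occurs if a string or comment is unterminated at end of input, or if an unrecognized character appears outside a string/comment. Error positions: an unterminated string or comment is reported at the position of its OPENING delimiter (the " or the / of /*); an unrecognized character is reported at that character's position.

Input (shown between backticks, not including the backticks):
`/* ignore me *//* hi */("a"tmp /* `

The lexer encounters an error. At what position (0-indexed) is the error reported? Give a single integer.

Answer: 31

Derivation:
pos=0: enter COMMENT mode (saw '/*')
exit COMMENT mode (now at pos=15)
pos=15: enter COMMENT mode (saw '/*')
exit COMMENT mode (now at pos=23)
pos=23: emit LPAREN '('
pos=24: enter STRING mode
pos=24: emit STR "a" (now at pos=27)
pos=27: emit ID 'tmp' (now at pos=30)
pos=31: enter COMMENT mode (saw '/*')
pos=31: ERROR — unterminated comment (reached EOF)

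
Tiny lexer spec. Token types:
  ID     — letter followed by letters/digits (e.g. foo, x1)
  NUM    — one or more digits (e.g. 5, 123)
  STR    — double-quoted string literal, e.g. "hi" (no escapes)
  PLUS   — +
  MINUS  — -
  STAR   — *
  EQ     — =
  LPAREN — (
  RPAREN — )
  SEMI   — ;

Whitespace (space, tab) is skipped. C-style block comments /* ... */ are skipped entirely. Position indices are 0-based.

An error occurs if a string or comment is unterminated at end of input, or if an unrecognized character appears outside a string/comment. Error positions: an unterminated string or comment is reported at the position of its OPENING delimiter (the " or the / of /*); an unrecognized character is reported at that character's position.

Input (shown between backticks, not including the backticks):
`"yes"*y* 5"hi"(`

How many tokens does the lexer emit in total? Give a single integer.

pos=0: enter STRING mode
pos=0: emit STR "yes" (now at pos=5)
pos=5: emit STAR '*'
pos=6: emit ID 'y' (now at pos=7)
pos=7: emit STAR '*'
pos=9: emit NUM '5' (now at pos=10)
pos=10: enter STRING mode
pos=10: emit STR "hi" (now at pos=14)
pos=14: emit LPAREN '('
DONE. 7 tokens: [STR, STAR, ID, STAR, NUM, STR, LPAREN]

Answer: 7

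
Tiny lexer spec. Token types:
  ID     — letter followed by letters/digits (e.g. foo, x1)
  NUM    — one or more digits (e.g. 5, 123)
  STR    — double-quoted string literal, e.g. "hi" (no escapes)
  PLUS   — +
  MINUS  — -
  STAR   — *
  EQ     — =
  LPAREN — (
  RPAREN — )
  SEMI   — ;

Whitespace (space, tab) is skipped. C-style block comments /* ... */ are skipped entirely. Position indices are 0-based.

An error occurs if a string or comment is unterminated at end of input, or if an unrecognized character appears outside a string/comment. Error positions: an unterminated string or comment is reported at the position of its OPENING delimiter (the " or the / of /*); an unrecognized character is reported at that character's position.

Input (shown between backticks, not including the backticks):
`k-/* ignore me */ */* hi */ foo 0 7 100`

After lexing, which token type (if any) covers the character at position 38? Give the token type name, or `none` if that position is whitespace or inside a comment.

Answer: NUM

Derivation:
pos=0: emit ID 'k' (now at pos=1)
pos=1: emit MINUS '-'
pos=2: enter COMMENT mode (saw '/*')
exit COMMENT mode (now at pos=17)
pos=18: emit STAR '*'
pos=19: enter COMMENT mode (saw '/*')
exit COMMENT mode (now at pos=27)
pos=28: emit ID 'foo' (now at pos=31)
pos=32: emit NUM '0' (now at pos=33)
pos=34: emit NUM '7' (now at pos=35)
pos=36: emit NUM '100' (now at pos=39)
DONE. 7 tokens: [ID, MINUS, STAR, ID, NUM, NUM, NUM]
Position 38: char is '0' -> NUM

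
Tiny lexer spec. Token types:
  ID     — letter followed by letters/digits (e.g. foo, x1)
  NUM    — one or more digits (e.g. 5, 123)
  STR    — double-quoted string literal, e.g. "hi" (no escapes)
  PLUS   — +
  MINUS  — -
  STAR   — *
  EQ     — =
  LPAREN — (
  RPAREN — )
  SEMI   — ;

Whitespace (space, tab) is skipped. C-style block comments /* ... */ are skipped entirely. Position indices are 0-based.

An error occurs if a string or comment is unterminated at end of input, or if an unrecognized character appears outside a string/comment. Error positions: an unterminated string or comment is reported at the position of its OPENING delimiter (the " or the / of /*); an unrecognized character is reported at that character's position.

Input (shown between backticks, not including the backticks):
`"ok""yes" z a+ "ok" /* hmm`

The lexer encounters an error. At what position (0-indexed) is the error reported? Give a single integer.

Answer: 20

Derivation:
pos=0: enter STRING mode
pos=0: emit STR "ok" (now at pos=4)
pos=4: enter STRING mode
pos=4: emit STR "yes" (now at pos=9)
pos=10: emit ID 'z' (now at pos=11)
pos=12: emit ID 'a' (now at pos=13)
pos=13: emit PLUS '+'
pos=15: enter STRING mode
pos=15: emit STR "ok" (now at pos=19)
pos=20: enter COMMENT mode (saw '/*')
pos=20: ERROR — unterminated comment (reached EOF)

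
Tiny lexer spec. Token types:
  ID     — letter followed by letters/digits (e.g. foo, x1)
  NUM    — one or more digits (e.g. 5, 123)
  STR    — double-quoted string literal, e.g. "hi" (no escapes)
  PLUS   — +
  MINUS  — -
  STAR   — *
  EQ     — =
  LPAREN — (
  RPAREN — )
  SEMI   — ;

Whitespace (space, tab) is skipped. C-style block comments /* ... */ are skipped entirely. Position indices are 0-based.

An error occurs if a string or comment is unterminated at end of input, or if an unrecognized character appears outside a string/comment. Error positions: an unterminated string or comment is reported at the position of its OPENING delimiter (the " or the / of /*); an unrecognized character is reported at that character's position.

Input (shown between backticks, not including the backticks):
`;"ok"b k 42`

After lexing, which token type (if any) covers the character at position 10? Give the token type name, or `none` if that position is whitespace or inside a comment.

pos=0: emit SEMI ';'
pos=1: enter STRING mode
pos=1: emit STR "ok" (now at pos=5)
pos=5: emit ID 'b' (now at pos=6)
pos=7: emit ID 'k' (now at pos=8)
pos=9: emit NUM '42' (now at pos=11)
DONE. 5 tokens: [SEMI, STR, ID, ID, NUM]
Position 10: char is '2' -> NUM

Answer: NUM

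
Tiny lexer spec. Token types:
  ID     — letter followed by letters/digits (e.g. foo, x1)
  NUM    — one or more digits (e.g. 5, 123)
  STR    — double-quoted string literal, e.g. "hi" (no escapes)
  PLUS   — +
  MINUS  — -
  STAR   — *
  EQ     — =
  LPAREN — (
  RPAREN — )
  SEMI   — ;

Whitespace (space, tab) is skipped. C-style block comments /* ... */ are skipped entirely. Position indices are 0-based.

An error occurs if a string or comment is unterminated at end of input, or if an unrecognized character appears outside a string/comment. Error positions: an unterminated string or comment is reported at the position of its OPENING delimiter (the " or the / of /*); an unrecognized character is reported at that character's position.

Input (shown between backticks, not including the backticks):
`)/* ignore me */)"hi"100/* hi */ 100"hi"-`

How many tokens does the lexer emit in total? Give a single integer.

Answer: 7

Derivation:
pos=0: emit RPAREN ')'
pos=1: enter COMMENT mode (saw '/*')
exit COMMENT mode (now at pos=16)
pos=16: emit RPAREN ')'
pos=17: enter STRING mode
pos=17: emit STR "hi" (now at pos=21)
pos=21: emit NUM '100' (now at pos=24)
pos=24: enter COMMENT mode (saw '/*')
exit COMMENT mode (now at pos=32)
pos=33: emit NUM '100' (now at pos=36)
pos=36: enter STRING mode
pos=36: emit STR "hi" (now at pos=40)
pos=40: emit MINUS '-'
DONE. 7 tokens: [RPAREN, RPAREN, STR, NUM, NUM, STR, MINUS]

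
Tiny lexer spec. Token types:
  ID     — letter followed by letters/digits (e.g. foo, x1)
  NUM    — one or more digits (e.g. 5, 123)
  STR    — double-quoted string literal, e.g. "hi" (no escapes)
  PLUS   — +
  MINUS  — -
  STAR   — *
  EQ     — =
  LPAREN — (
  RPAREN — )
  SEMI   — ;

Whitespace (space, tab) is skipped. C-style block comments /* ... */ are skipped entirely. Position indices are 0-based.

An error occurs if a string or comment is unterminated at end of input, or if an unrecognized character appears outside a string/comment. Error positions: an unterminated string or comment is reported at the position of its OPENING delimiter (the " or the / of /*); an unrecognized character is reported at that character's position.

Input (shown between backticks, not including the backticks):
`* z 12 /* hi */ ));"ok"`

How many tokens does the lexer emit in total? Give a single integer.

pos=0: emit STAR '*'
pos=2: emit ID 'z' (now at pos=3)
pos=4: emit NUM '12' (now at pos=6)
pos=7: enter COMMENT mode (saw '/*')
exit COMMENT mode (now at pos=15)
pos=16: emit RPAREN ')'
pos=17: emit RPAREN ')'
pos=18: emit SEMI ';'
pos=19: enter STRING mode
pos=19: emit STR "ok" (now at pos=23)
DONE. 7 tokens: [STAR, ID, NUM, RPAREN, RPAREN, SEMI, STR]

Answer: 7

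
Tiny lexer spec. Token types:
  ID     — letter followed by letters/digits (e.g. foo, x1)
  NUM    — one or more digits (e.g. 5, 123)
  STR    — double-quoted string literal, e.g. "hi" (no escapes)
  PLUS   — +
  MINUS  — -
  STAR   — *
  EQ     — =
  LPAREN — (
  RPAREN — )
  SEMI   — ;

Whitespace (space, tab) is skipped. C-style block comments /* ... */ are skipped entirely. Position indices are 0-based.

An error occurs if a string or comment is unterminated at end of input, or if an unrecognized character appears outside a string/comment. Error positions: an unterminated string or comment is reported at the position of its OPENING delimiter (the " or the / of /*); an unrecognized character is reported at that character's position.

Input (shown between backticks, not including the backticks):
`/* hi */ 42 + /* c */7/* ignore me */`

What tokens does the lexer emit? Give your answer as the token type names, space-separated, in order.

Answer: NUM PLUS NUM

Derivation:
pos=0: enter COMMENT mode (saw '/*')
exit COMMENT mode (now at pos=8)
pos=9: emit NUM '42' (now at pos=11)
pos=12: emit PLUS '+'
pos=14: enter COMMENT mode (saw '/*')
exit COMMENT mode (now at pos=21)
pos=21: emit NUM '7' (now at pos=22)
pos=22: enter COMMENT mode (saw '/*')
exit COMMENT mode (now at pos=37)
DONE. 3 tokens: [NUM, PLUS, NUM]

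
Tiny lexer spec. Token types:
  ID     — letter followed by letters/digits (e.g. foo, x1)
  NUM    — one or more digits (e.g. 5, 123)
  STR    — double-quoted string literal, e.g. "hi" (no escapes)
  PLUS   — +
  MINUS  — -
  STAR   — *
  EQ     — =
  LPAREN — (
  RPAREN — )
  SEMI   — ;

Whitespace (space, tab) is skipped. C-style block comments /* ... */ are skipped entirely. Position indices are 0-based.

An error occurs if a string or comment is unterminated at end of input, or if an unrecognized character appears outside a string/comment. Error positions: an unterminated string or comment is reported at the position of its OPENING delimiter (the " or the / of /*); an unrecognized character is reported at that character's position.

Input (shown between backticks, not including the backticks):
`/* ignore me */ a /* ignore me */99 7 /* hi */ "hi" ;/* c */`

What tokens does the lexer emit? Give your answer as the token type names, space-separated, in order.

Answer: ID NUM NUM STR SEMI

Derivation:
pos=0: enter COMMENT mode (saw '/*')
exit COMMENT mode (now at pos=15)
pos=16: emit ID 'a' (now at pos=17)
pos=18: enter COMMENT mode (saw '/*')
exit COMMENT mode (now at pos=33)
pos=33: emit NUM '99' (now at pos=35)
pos=36: emit NUM '7' (now at pos=37)
pos=38: enter COMMENT mode (saw '/*')
exit COMMENT mode (now at pos=46)
pos=47: enter STRING mode
pos=47: emit STR "hi" (now at pos=51)
pos=52: emit SEMI ';'
pos=53: enter COMMENT mode (saw '/*')
exit COMMENT mode (now at pos=60)
DONE. 5 tokens: [ID, NUM, NUM, STR, SEMI]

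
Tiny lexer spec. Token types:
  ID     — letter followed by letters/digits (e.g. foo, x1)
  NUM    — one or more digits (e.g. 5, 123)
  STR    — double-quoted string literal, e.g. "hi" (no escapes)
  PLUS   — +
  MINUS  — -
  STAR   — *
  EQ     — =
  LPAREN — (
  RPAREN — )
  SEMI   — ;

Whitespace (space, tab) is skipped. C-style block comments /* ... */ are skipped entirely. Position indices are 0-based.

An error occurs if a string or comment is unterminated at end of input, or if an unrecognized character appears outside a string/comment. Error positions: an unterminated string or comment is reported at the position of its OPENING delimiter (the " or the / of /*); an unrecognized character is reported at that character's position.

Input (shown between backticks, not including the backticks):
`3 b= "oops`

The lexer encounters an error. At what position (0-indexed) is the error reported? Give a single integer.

Answer: 5

Derivation:
pos=0: emit NUM '3' (now at pos=1)
pos=2: emit ID 'b' (now at pos=3)
pos=3: emit EQ '='
pos=5: enter STRING mode
pos=5: ERROR — unterminated string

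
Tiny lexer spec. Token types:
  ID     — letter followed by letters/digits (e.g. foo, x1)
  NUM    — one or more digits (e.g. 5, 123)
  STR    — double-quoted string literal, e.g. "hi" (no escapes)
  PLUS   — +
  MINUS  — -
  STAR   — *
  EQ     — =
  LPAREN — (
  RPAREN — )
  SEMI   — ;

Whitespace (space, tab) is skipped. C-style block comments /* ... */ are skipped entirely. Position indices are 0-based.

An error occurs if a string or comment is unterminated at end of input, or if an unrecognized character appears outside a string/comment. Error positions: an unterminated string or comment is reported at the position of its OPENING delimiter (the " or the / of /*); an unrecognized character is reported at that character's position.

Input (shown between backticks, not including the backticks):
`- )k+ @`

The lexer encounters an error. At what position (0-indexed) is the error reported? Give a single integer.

pos=0: emit MINUS '-'
pos=2: emit RPAREN ')'
pos=3: emit ID 'k' (now at pos=4)
pos=4: emit PLUS '+'
pos=6: ERROR — unrecognized char '@'

Answer: 6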